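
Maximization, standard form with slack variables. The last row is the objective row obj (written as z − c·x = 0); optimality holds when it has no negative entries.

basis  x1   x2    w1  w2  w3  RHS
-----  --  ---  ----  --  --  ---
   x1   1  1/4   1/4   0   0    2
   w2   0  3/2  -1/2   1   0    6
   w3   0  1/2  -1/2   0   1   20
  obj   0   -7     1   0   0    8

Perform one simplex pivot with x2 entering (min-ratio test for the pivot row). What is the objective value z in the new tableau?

Ratio test on column x2 — row 1: 2/(1/4) = 8; row 2: 6/(3/2) = 4; row 3: 20/(1/2) = 40. Minimum is 4 at row 2 (w2 leaves); pivot element 3/2.
Pivot on row 2; the obj-row RHS becomes 8 − (-7)·4 = 36.

36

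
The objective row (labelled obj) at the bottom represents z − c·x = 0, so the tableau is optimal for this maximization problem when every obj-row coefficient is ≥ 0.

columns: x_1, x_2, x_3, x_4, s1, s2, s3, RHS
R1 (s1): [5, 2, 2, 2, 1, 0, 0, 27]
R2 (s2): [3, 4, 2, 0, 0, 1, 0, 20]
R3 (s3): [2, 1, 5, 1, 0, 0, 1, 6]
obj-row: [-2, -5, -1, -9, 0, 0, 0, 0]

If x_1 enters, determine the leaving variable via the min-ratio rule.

Column x_1 entries and ratios — s1: 27/5 = 27/5; s2: 20/3 = 20/3; s3: 6/2 = 3.
Smallest ratio is 3 in the row of s3, so s3 leaves.

s3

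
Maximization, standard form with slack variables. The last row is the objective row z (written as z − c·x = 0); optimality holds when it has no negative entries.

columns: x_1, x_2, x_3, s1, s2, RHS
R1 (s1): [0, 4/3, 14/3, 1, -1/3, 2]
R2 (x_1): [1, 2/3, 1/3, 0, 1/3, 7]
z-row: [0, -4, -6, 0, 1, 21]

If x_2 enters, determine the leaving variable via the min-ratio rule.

s1

Column x_2 entries and ratios — s1: 2/(4/3) = 3/2; x_1: 7/(2/3) = 21/2.
Smallest ratio is 3/2 in the row of s1, so s1 leaves.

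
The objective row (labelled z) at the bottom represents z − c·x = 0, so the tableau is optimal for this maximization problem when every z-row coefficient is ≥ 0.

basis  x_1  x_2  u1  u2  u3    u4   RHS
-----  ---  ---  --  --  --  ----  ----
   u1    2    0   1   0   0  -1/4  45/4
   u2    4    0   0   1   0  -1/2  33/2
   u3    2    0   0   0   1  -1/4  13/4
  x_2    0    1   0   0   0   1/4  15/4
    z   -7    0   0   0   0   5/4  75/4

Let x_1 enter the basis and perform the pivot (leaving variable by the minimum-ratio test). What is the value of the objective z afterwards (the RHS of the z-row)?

241/8

Ratio test on column x_1 — row 1: (45/4)/2 = 45/8; row 2: (33/2)/4 = 33/8; row 3: (13/4)/2 = 13/8; row 4: entry 0 ≤ 0. Minimum is 13/8 at row 3 (u3 leaves); pivot element 2.
Pivot on row 3; the z-row RHS becomes 75/4 − (-7)·(13/8) = 241/8.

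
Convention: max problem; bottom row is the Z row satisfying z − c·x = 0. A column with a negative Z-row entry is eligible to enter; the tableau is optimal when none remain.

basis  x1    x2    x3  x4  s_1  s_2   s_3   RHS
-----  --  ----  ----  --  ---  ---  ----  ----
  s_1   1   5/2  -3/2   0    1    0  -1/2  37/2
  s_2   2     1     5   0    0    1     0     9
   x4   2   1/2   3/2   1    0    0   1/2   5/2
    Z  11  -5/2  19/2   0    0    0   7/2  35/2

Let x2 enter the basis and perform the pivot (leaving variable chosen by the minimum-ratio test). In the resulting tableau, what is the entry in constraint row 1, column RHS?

6

Ratio test on column x2 — row 1: (37/2)/(5/2) = 37/5; row 2: 9/1 = 9; row 3: (5/2)/(1/2) = 5. Minimum is 5 at row 3 (x4 leaves); pivot element 1/2.
Divide row 3 by 1/2; eliminate column x2 from the other rows.
Row 1 update in column RHS: 37/2 − (5/2)·5 = 6.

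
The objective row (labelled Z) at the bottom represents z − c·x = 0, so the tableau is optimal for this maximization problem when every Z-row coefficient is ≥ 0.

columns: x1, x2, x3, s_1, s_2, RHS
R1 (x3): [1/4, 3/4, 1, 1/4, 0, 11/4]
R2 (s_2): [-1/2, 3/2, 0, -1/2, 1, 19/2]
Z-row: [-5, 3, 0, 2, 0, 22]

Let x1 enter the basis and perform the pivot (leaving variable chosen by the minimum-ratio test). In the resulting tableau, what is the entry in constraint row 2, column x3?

2

Ratio test on column x1 — row 1: (11/4)/(1/4) = 11; row 2: entry -1/2 ≤ 0. Minimum is 11 at row 1 (x3 leaves); pivot element 1/4.
Divide row 1 by 1/4; eliminate column x1 from the other rows.
Row 2 update in column x3: 0 − (-1/2)·4 = 2.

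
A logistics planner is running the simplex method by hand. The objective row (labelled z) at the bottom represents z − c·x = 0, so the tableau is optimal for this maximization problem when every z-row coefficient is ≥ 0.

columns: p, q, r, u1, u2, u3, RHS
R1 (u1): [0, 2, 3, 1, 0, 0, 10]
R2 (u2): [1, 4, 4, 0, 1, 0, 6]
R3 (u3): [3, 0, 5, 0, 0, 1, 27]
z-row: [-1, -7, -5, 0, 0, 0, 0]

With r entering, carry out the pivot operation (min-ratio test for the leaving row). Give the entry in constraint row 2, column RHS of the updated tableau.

Ratio test on column r — row 1: 10/3 = 10/3; row 2: 6/4 = 3/2; row 3: 27/5 = 27/5. Minimum is 3/2 at row 2 (u2 leaves); pivot element 4.
Divide row 2 by 4; eliminate column r from the other rows.
In the new row 2, the RHS entry is the old entry divided by the pivot: 6/4 = 3/2.

3/2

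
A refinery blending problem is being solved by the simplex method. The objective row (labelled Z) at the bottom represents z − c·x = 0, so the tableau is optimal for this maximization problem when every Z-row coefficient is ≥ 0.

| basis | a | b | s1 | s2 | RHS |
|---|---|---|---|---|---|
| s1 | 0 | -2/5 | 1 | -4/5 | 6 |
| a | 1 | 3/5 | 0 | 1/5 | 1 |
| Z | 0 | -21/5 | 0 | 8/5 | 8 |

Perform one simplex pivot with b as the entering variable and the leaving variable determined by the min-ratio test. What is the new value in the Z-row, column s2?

3

Ratio test on column b — row 1: entry -2/5 ≤ 0; row 2: 1/(3/5) = 5/3. Minimum is 5/3 at row 2 (a leaves); pivot element 3/5.
Divide row 2 by 3/5; eliminate column b from the other rows.
Z-row update in column s2: 8/5 − (-21/5)·(1/3) = 3.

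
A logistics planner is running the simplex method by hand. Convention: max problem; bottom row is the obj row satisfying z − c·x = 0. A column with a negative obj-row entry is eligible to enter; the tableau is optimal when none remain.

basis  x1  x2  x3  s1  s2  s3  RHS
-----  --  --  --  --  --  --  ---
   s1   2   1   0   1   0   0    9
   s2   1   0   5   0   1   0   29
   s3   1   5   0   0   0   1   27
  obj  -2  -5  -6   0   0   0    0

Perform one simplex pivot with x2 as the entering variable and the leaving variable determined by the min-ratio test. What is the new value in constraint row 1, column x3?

0

Ratio test on column x2 — row 1: 9/1 = 9; row 2: entry 0 ≤ 0; row 3: 27/5 = 27/5. Minimum is 27/5 at row 3 (s3 leaves); pivot element 5.
Divide row 3 by 5; eliminate column x2 from the other rows.
Row 1 update in column x3: 0 − 1·0 = 0.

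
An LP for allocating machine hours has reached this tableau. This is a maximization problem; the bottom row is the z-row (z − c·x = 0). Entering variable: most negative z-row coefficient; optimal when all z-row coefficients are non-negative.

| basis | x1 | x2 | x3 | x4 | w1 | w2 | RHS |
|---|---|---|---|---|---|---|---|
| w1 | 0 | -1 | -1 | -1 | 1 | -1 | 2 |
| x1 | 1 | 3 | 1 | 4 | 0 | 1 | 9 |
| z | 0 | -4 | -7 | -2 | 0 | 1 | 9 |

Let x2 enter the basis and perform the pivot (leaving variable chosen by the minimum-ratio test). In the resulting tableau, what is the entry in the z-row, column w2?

Ratio test on column x2 — row 1: entry -1 ≤ 0; row 2: 9/3 = 3. Minimum is 3 at row 2 (x1 leaves); pivot element 3.
Divide row 2 by 3; eliminate column x2 from the other rows.
z-row update in column w2: 1 − (-4)·(1/3) = 7/3.

7/3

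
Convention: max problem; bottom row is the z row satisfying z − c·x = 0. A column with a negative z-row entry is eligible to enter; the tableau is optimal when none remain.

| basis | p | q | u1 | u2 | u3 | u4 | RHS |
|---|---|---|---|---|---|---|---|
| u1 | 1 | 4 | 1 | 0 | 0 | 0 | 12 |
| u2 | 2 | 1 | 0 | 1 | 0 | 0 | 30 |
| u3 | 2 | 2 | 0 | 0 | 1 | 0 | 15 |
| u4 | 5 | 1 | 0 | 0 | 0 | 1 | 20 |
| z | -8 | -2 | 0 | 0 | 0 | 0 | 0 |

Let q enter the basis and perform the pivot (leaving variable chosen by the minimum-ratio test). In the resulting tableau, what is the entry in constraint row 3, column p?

Ratio test on column q — row 1: 12/4 = 3; row 2: 30/1 = 30; row 3: 15/2 = 15/2; row 4: 20/1 = 20. Minimum is 3 at row 1 (u1 leaves); pivot element 4.
Divide row 1 by 4; eliminate column q from the other rows.
Row 3 update in column p: 2 − 2·(1/4) = 3/2.

3/2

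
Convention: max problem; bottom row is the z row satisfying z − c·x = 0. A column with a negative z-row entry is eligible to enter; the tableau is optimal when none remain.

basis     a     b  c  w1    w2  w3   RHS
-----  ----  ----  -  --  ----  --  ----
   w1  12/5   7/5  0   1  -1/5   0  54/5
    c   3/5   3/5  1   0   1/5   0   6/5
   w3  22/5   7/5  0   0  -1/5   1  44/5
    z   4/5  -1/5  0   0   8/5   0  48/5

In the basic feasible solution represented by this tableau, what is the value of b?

b is not in the basis, so in the current basic feasible solution b = 0.

0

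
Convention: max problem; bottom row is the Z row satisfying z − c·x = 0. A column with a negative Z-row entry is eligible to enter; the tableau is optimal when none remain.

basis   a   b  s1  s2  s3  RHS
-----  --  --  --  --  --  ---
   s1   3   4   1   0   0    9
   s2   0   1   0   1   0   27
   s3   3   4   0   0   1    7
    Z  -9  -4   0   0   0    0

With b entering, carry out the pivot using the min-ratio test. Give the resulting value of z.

Ratio test on column b — row 1: 9/4 = 9/4; row 2: 27/1 = 27; row 3: 7/4 = 7/4. Minimum is 7/4 at row 3 (s3 leaves); pivot element 4.
Pivot on row 3; the Z-row RHS becomes 0 − (-4)·(7/4) = 7.

7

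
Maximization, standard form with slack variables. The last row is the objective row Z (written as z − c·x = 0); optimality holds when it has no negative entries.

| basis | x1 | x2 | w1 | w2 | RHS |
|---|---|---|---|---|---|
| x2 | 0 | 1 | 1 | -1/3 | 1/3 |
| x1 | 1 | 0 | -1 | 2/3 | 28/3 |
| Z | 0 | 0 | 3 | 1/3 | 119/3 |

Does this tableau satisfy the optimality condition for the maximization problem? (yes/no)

Every Z-row coefficient is ≥ 0, so the tableau is optimal.

yes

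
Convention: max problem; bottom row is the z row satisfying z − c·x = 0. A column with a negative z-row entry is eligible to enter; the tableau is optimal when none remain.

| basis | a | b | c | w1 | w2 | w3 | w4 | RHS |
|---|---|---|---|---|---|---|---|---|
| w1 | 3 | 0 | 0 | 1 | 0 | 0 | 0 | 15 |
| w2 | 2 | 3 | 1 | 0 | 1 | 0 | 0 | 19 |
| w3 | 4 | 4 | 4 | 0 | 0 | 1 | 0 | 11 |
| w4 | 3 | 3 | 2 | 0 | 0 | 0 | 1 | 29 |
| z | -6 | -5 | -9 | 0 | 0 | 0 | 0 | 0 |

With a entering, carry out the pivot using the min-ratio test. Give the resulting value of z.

33/2

Ratio test on column a — row 1: 15/3 = 5; row 2: 19/2 = 19/2; row 3: 11/4 = 11/4; row 4: 29/3 = 29/3. Minimum is 11/4 at row 3 (w3 leaves); pivot element 4.
Pivot on row 3; the z-row RHS becomes 0 − (-6)·(11/4) = 33/2.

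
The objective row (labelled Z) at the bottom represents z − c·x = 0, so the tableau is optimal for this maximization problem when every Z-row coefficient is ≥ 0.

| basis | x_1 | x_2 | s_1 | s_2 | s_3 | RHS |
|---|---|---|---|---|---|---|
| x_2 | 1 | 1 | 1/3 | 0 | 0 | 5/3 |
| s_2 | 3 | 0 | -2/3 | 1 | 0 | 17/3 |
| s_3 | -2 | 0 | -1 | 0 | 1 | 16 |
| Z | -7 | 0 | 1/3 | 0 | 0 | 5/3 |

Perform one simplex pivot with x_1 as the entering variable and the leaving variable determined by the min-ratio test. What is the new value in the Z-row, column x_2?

7

Ratio test on column x_1 — row 1: (5/3)/1 = 5/3; row 2: (17/3)/3 = 17/9; row 3: entry -2 ≤ 0. Minimum is 5/3 at row 1 (x_2 leaves); pivot element 1.
Divide row 1 by 1; eliminate column x_1 from the other rows.
Z-row update in column x_2: 0 − (-7)·1 = 7.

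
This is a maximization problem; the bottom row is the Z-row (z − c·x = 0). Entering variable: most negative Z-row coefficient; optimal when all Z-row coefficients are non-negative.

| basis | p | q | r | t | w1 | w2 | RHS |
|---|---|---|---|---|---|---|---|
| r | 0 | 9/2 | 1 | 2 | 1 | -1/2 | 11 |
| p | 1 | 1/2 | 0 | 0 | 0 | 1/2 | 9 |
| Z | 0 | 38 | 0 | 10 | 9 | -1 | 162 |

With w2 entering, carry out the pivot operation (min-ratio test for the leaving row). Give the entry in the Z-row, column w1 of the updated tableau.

Ratio test on column w2 — row 1: entry -1/2 ≤ 0; row 2: 9/(1/2) = 18. Minimum is 18 at row 2 (p leaves); pivot element 1/2.
Divide row 2 by 1/2; eliminate column w2 from the other rows.
Z-row update in column w1: 9 − (-1)·0 = 9.

9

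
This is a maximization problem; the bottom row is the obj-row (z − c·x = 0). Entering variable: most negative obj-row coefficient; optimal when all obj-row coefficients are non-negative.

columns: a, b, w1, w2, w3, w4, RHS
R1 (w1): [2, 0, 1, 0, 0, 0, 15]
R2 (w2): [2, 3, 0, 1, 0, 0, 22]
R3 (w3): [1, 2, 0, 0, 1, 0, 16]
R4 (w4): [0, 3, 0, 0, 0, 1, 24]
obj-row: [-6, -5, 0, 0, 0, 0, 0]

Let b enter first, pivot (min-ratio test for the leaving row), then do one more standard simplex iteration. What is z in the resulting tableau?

170/3

Ratio test on column b — row 1: entry 0 ≤ 0; row 2: 22/3 = 22/3; row 3: 16/2 = 8; row 4: 24/3 = 8. Minimum is 22/3 at row 2 (w2 leaves); pivot element 3.
Pivot on row 2; the obj-row RHS becomes 0 − (-5)·(22/3) = 110/3.
Next entering variable (most negative obj-row entry -8/3): a.
Ratio test on column a — row 1: 15/2 = 15/2; row 2: (22/3)/(2/3) = 11; row 3: entry -1/3 ≤ 0; row 4: entry -2 ≤ 0. Minimum is 15/2 at row 1 (w1 leaves); pivot element 2.
After the second pivot the obj-row RHS is 110/3 − (-8/3)·(15/2) = 170/3.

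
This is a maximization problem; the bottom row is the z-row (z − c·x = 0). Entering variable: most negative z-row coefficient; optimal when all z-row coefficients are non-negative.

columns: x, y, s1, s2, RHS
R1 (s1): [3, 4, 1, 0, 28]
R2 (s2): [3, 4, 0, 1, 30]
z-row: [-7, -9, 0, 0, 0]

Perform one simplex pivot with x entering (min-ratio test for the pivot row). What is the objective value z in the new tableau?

196/3

Ratio test on column x — row 1: 28/3 = 28/3; row 2: 30/3 = 10. Minimum is 28/3 at row 1 (s1 leaves); pivot element 3.
Pivot on row 1; the z-row RHS becomes 0 − (-7)·(28/3) = 196/3.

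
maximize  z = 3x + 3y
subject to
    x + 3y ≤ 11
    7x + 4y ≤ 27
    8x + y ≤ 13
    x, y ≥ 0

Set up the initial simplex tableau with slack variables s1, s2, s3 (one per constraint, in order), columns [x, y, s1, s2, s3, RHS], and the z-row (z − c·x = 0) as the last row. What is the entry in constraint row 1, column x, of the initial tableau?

Constraint 1 has coefficient 1 on x.

1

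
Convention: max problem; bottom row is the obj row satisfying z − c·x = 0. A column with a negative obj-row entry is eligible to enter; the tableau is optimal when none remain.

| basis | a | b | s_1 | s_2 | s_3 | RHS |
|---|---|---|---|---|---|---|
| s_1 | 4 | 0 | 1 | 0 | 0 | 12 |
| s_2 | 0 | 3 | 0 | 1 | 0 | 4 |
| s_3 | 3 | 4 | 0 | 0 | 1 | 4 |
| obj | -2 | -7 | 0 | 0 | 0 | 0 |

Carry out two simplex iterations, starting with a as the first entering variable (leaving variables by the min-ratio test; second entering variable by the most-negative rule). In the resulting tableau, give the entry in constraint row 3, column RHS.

1

Ratio test on column a — row 1: 12/4 = 3; row 2: entry 0 ≤ 0; row 3: 4/3 = 4/3. Minimum is 4/3 at row 3 (s_3 leaves); pivot element 3.
Divide row 3 by 3; eliminate column a from the other rows.
Second iteration: most negative obj-row entry is -13/3 in column b, so b enters.
Ratio test on column b — row 1: entry -16/3 ≤ 0; row 2: 4/3 = 4/3; row 3: (4/3)/(4/3) = 1. Minimum is 1 at row 3 (a leaves); pivot element 4/3.
Divide row 3 by 4/3; eliminate column b from the other rows.
After both pivots, the entry at constraint row 3, column RHS is 1.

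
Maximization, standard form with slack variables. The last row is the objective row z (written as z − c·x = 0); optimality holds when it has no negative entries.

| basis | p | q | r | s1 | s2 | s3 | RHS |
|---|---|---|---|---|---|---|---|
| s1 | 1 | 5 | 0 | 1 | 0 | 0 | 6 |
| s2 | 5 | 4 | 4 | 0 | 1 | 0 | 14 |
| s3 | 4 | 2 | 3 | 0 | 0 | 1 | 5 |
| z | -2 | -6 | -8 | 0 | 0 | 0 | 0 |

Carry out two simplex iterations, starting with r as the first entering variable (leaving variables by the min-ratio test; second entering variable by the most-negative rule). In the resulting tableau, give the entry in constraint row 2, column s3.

-4/3

Ratio test on column r — row 1: entry 0 ≤ 0; row 2: 14/4 = 7/2; row 3: 5/3 = 5/3. Minimum is 5/3 at row 3 (s3 leaves); pivot element 3.
Divide row 3 by 3; eliminate column r from the other rows.
Second iteration: most negative z-row entry is -2/3 in column q, so q enters.
Ratio test on column q — row 1: 6/5 = 6/5; row 2: (22/3)/(4/3) = 11/2; row 3: (5/3)/(2/3) = 5/2. Minimum is 6/5 at row 1 (s1 leaves); pivot element 5.
Divide row 1 by 5; eliminate column q from the other rows.
After both pivots, the entry at constraint row 2, column s3 is -4/3.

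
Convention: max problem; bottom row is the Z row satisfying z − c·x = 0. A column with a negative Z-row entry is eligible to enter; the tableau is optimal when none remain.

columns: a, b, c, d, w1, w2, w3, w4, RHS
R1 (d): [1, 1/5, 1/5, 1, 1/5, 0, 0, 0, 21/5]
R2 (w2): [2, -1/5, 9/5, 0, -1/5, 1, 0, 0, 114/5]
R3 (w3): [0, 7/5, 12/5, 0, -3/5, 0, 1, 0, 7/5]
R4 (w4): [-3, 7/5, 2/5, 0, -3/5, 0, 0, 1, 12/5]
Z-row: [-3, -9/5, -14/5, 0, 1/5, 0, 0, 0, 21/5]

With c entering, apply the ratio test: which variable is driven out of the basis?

Column c entries and ratios — d: (21/5)/(1/5) = 21; w2: (114/5)/(9/5) = 38/3; w3: (7/5)/(12/5) = 7/12; w4: (12/5)/(2/5) = 6.
Smallest ratio is 7/12 in the row of w3, so w3 leaves.

w3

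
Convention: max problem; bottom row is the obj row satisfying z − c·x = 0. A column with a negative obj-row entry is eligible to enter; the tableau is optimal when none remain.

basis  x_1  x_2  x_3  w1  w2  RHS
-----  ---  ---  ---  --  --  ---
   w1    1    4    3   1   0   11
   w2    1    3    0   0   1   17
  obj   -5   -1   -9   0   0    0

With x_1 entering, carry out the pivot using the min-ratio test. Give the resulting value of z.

Ratio test on column x_1 — row 1: 11/1 = 11; row 2: 17/1 = 17. Minimum is 11 at row 1 (w1 leaves); pivot element 1.
Pivot on row 1; the obj-row RHS becomes 0 − (-5)·11 = 55.

55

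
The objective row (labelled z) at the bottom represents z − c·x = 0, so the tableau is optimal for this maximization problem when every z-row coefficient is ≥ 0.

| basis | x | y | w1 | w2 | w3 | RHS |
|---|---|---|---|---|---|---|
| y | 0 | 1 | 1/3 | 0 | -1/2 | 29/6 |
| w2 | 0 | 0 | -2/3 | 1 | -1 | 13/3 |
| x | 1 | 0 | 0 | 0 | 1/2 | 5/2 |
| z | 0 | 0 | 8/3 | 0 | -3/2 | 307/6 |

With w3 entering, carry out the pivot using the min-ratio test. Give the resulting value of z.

Ratio test on column w3 — row 1: entry -1/2 ≤ 0; row 2: entry -1 ≤ 0; row 3: (5/2)/(1/2) = 5. Minimum is 5 at row 3 (x leaves); pivot element 1/2.
Pivot on row 3; the z-row RHS becomes 307/6 − (-3/2)·5 = 176/3.

176/3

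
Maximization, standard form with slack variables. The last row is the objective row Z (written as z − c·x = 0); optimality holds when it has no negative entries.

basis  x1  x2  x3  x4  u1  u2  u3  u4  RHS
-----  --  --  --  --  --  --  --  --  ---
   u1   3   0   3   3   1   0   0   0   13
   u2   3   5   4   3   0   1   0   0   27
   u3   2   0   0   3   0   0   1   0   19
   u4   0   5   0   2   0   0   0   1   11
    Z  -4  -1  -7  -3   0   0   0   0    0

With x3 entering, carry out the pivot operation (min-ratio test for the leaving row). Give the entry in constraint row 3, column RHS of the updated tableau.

Ratio test on column x3 — row 1: 13/3 = 13/3; row 2: 27/4 = 27/4; row 3: entry 0 ≤ 0; row 4: entry 0 ≤ 0. Minimum is 13/3 at row 1 (u1 leaves); pivot element 3.
Divide row 1 by 3; eliminate column x3 from the other rows.
Row 3 update in column RHS: 19 − 0·(13/3) = 19.

19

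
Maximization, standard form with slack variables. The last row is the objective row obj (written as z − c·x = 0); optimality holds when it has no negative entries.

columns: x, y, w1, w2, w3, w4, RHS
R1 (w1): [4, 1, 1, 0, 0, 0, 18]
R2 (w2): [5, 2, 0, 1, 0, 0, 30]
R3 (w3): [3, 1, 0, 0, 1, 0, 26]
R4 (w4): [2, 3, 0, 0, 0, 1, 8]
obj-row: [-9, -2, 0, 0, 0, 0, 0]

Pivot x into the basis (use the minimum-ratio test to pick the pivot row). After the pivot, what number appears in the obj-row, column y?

23/2

Ratio test on column x — row 1: 18/4 = 9/2; row 2: 30/5 = 6; row 3: 26/3 = 26/3; row 4: 8/2 = 4. Minimum is 4 at row 4 (w4 leaves); pivot element 2.
Divide row 4 by 2; eliminate column x from the other rows.
obj-row update in column y: -2 − (-9)·(3/2) = 23/2.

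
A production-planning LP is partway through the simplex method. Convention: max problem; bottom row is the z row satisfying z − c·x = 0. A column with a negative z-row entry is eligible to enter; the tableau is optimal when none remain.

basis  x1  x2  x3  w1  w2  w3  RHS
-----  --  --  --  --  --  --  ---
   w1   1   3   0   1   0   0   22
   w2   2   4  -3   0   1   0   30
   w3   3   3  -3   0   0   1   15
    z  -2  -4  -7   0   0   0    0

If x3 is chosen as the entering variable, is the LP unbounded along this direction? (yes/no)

yes

Every constraint-row entry in column x3 is ≤ 0, so increasing x3 is unbounded.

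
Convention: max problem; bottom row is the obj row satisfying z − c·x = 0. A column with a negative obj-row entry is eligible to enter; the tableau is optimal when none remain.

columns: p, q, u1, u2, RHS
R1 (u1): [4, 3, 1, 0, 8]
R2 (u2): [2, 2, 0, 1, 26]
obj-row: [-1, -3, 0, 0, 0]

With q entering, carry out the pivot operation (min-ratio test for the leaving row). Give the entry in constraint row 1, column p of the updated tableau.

4/3

Ratio test on column q — row 1: 8/3 = 8/3; row 2: 26/2 = 13. Minimum is 8/3 at row 1 (u1 leaves); pivot element 3.
Divide row 1 by 3; eliminate column q from the other rows.
In the new row 1, the p entry is the old entry divided by the pivot: 4/3 = 4/3.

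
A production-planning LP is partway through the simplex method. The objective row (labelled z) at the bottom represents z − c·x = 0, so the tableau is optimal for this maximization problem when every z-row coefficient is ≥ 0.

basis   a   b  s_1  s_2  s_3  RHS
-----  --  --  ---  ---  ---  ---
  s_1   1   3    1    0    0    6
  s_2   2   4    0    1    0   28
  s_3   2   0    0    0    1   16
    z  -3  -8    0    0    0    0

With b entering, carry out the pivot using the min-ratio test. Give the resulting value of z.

16

Ratio test on column b — row 1: 6/3 = 2; row 2: 28/4 = 7; row 3: entry 0 ≤ 0. Minimum is 2 at row 1 (s_1 leaves); pivot element 3.
Pivot on row 1; the z-row RHS becomes 0 − (-8)·2 = 16.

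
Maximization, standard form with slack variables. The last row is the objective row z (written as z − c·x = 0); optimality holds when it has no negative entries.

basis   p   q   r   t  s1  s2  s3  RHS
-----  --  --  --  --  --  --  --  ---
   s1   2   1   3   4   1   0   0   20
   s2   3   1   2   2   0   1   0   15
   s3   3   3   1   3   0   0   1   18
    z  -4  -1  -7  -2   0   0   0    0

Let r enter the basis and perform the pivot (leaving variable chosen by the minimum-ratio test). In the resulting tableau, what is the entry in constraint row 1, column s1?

1/3

Ratio test on column r — row 1: 20/3 = 20/3; row 2: 15/2 = 15/2; row 3: 18/1 = 18. Minimum is 20/3 at row 1 (s1 leaves); pivot element 3.
Divide row 1 by 3; eliminate column r from the other rows.
In the new row 1, the s1 entry is the old entry divided by the pivot: 1/3 = 1/3.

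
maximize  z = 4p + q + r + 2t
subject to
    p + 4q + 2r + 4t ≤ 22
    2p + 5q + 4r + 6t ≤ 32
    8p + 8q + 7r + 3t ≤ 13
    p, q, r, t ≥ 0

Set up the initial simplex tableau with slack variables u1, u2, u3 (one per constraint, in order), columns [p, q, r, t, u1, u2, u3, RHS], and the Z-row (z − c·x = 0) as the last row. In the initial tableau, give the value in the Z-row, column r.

-1

The Z-row carries the negated objective coefficients: the r entry is -1.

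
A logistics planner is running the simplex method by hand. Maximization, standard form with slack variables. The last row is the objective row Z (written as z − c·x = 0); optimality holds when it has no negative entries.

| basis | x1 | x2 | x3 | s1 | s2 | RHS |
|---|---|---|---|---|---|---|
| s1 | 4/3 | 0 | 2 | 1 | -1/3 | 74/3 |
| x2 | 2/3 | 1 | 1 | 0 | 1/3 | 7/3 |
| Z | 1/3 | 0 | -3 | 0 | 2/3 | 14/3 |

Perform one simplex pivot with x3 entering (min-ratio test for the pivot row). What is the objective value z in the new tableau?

35/3

Ratio test on column x3 — row 1: (74/3)/2 = 37/3; row 2: (7/3)/1 = 7/3. Minimum is 7/3 at row 2 (x2 leaves); pivot element 1.
Pivot on row 2; the Z-row RHS becomes 14/3 − (-3)·(7/3) = 35/3.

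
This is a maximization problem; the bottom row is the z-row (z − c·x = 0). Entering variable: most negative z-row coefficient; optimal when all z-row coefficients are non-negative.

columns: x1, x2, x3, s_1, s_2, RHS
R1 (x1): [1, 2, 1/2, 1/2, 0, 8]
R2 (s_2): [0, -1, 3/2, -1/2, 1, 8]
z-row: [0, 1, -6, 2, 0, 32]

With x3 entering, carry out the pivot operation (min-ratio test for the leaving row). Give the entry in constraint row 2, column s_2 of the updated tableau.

Ratio test on column x3 — row 1: 8/(1/2) = 16; row 2: 8/(3/2) = 16/3. Minimum is 16/3 at row 2 (s_2 leaves); pivot element 3/2.
Divide row 2 by 3/2; eliminate column x3 from the other rows.
In the new row 2, the s_2 entry is the old entry divided by the pivot: 1/(3/2) = 2/3.

2/3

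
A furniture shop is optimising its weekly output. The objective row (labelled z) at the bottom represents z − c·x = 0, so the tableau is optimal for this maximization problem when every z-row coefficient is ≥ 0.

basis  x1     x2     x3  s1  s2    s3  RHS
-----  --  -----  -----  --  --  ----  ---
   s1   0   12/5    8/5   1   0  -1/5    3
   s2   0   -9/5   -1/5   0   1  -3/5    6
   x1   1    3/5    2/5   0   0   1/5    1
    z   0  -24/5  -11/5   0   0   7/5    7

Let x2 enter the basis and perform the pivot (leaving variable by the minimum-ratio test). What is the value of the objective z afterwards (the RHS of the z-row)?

Ratio test on column x2 — row 1: 3/(12/5) = 5/4; row 2: entry -9/5 ≤ 0; row 3: 1/(3/5) = 5/3. Minimum is 5/4 at row 1 (s1 leaves); pivot element 12/5.
Pivot on row 1; the z-row RHS becomes 7 − (-24/5)·(5/4) = 13.

13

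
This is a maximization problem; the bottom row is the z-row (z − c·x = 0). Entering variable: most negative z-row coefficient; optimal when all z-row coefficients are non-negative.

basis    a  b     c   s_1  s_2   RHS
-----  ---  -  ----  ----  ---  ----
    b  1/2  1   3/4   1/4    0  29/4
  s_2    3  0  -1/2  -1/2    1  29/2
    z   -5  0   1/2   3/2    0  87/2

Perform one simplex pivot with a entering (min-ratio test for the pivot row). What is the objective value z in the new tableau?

203/3

Ratio test on column a — row 1: (29/4)/(1/2) = 29/2; row 2: (29/2)/3 = 29/6. Minimum is 29/6 at row 2 (s_2 leaves); pivot element 3.
Pivot on row 2; the z-row RHS becomes 87/2 − (-5)·(29/6) = 203/3.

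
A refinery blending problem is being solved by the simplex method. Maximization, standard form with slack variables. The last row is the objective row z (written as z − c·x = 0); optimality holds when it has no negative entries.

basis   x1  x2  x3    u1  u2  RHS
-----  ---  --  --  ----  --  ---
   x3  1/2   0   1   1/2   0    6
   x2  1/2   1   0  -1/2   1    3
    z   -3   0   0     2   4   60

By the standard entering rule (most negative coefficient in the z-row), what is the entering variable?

x1

Negative z-row entries: x1: -3.
The most negative is -3 in column x1, so x1 enters.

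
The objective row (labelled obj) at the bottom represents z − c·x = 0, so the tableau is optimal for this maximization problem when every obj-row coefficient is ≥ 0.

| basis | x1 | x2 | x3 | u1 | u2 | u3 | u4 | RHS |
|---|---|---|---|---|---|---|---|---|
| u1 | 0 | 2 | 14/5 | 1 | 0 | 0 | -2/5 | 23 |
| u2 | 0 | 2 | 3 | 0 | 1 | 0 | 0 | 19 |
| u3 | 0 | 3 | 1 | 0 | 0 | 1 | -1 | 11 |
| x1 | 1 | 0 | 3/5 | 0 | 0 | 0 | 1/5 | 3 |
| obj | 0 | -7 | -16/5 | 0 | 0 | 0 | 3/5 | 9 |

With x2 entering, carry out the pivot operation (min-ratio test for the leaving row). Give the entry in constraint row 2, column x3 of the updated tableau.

7/3

Ratio test on column x2 — row 1: 23/2 = 23/2; row 2: 19/2 = 19/2; row 3: 11/3 = 11/3; row 4: entry 0 ≤ 0. Minimum is 11/3 at row 3 (u3 leaves); pivot element 3.
Divide row 3 by 3; eliminate column x2 from the other rows.
Row 2 update in column x3: 3 − 2·(1/3) = 7/3.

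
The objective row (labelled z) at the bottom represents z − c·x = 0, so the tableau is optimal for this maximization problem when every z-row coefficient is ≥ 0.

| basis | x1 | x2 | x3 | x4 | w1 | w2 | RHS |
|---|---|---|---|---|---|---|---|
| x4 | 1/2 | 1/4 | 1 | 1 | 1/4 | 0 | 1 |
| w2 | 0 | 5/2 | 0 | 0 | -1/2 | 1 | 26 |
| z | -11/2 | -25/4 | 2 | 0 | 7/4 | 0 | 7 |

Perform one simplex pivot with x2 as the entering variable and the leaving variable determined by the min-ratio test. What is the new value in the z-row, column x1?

7

Ratio test on column x2 — row 1: 1/(1/4) = 4; row 2: 26/(5/2) = 52/5. Minimum is 4 at row 1 (x4 leaves); pivot element 1/4.
Divide row 1 by 1/4; eliminate column x2 from the other rows.
z-row update in column x1: -11/2 − (-25/4)·2 = 7.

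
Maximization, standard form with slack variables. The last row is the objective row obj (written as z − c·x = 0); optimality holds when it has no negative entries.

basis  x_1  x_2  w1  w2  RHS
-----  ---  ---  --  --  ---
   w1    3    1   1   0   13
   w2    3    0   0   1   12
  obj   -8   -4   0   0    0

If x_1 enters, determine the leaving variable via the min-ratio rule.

w2

Column x_1 entries and ratios — w1: 13/3 = 13/3; w2: 12/3 = 4.
Smallest ratio is 4 in the row of w2, so w2 leaves.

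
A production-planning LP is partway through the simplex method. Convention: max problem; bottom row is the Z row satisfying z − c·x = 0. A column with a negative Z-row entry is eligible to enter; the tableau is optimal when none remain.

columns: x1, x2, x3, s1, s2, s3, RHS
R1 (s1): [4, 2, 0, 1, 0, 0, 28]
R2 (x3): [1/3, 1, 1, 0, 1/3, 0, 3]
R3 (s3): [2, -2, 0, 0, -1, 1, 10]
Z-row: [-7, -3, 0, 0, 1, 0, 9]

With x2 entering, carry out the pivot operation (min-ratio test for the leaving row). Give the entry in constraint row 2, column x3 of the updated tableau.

Ratio test on column x2 — row 1: 28/2 = 14; row 2: 3/1 = 3; row 3: entry -2 ≤ 0. Minimum is 3 at row 2 (x3 leaves); pivot element 1.
Divide row 2 by 1; eliminate column x2 from the other rows.
In the new row 2, the x3 entry is the old entry divided by the pivot: 1/1 = 1.

1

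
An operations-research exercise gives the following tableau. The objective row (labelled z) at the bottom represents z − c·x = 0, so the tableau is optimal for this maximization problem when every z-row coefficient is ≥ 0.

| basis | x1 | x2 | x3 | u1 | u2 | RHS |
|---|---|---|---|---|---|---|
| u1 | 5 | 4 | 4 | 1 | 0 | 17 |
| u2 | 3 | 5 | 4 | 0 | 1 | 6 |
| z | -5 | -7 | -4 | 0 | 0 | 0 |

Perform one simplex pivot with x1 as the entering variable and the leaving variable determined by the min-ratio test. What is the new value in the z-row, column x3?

Ratio test on column x1 — row 1: 17/5 = 17/5; row 2: 6/3 = 2. Minimum is 2 at row 2 (u2 leaves); pivot element 3.
Divide row 2 by 3; eliminate column x1 from the other rows.
z-row update in column x3: -4 − (-5)·(4/3) = 8/3.

8/3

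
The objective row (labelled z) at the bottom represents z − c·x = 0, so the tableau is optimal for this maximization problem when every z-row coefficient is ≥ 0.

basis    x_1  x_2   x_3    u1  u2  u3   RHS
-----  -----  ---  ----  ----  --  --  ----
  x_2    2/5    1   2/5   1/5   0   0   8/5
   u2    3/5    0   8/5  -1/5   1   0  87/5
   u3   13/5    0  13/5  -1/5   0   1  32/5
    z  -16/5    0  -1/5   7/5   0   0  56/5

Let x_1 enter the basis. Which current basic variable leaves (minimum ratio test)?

u3

Column x_1 entries and ratios — x_2: (8/5)/(2/5) = 4; u2: (87/5)/(3/5) = 29; u3: (32/5)/(13/5) = 32/13.
Smallest ratio is 32/13 in the row of u3, so u3 leaves.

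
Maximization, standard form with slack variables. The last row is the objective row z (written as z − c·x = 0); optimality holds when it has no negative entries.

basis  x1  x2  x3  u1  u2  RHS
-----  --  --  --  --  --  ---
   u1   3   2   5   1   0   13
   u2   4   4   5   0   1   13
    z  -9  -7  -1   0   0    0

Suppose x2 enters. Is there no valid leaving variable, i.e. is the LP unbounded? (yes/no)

Column x2 has positive entries in row(s) 1, 2, so the ratio test bounds it — not unbounded.

no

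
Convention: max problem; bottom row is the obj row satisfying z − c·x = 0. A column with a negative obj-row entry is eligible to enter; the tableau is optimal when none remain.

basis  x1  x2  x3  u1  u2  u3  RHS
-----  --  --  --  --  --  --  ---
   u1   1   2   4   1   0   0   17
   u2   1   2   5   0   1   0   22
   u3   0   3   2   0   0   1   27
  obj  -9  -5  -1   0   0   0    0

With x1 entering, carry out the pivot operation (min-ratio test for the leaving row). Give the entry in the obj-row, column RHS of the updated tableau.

Ratio test on column x1 — row 1: 17/1 = 17; row 2: 22/1 = 22; row 3: entry 0 ≤ 0. Minimum is 17 at row 1 (u1 leaves); pivot element 1.
Divide row 1 by 1; eliminate column x1 from the other rows.
obj-row update in column RHS: 0 − (-9)·17 = 153.

153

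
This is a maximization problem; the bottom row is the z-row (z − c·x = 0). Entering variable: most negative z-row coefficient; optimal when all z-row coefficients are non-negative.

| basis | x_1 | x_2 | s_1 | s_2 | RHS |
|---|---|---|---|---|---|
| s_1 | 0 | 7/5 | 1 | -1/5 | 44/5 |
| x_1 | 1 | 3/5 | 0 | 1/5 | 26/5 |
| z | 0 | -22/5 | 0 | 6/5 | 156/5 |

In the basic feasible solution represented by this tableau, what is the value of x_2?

0

x_2 is not in the basis, so in the current basic feasible solution x_2 = 0.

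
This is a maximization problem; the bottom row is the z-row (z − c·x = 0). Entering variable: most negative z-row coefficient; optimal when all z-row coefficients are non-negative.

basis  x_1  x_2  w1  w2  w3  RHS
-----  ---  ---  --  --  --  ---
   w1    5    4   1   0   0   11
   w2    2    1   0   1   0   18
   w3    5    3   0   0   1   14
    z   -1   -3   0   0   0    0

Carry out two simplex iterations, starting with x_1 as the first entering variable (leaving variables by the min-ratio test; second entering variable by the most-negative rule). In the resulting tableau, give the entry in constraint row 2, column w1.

Ratio test on column x_1 — row 1: 11/5 = 11/5; row 2: 18/2 = 9; row 3: 14/5 = 14/5. Minimum is 11/5 at row 1 (w1 leaves); pivot element 5.
Divide row 1 by 5; eliminate column x_1 from the other rows.
Second iteration: most negative z-row entry is -11/5 in column x_2, so x_2 enters.
Ratio test on column x_2 — row 1: (11/5)/(4/5) = 11/4; row 2: entry -3/5 ≤ 0; row 3: entry -1 ≤ 0. Minimum is 11/4 at row 1 (x_1 leaves); pivot element 4/5.
Divide row 1 by 4/5; eliminate column x_2 from the other rows.
After both pivots, the entry at constraint row 2, column w1 is -1/4.

-1/4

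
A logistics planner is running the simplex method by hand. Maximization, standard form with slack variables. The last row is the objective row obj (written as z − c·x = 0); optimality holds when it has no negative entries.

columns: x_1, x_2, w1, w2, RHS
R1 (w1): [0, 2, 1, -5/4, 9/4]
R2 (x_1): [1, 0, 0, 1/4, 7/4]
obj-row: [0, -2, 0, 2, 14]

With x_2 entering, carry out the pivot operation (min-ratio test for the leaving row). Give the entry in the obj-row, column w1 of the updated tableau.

Ratio test on column x_2 — row 1: (9/4)/2 = 9/8; row 2: entry 0 ≤ 0. Minimum is 9/8 at row 1 (w1 leaves); pivot element 2.
Divide row 1 by 2; eliminate column x_2 from the other rows.
obj-row update in column w1: 0 − (-2)·(1/2) = 1.

1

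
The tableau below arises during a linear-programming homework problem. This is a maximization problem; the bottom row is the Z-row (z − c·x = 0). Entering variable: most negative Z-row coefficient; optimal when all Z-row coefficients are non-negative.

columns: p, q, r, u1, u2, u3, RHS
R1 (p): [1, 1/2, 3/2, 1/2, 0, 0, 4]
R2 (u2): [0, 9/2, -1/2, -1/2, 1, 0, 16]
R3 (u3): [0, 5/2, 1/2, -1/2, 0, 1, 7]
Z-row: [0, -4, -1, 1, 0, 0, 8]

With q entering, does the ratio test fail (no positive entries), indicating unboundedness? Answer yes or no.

Column q has positive entries in row(s) 1, 2, 3, so the ratio test bounds it — not unbounded.

no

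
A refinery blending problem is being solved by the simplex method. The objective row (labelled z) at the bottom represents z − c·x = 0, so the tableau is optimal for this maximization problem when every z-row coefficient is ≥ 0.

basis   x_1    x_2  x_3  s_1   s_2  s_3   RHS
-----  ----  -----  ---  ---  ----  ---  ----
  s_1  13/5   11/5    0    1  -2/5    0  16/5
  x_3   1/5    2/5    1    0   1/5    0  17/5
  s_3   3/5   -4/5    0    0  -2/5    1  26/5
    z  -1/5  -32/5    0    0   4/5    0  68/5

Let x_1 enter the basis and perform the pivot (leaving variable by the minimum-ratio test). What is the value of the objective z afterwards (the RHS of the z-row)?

180/13

Ratio test on column x_1 — row 1: (16/5)/(13/5) = 16/13; row 2: (17/5)/(1/5) = 17; row 3: (26/5)/(3/5) = 26/3. Minimum is 16/13 at row 1 (s_1 leaves); pivot element 13/5.
Pivot on row 1; the z-row RHS becomes 68/5 − (-1/5)·(16/13) = 180/13.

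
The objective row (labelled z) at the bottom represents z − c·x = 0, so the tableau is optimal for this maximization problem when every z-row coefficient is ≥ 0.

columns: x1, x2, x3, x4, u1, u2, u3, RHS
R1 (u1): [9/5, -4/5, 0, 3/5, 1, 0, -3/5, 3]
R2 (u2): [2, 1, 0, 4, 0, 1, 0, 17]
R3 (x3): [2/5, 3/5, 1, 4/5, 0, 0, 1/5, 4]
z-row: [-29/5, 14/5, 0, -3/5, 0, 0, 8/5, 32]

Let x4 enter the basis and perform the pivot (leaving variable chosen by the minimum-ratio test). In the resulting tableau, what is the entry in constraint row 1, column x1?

3/2

Ratio test on column x4 — row 1: 3/(3/5) = 5; row 2: 17/4 = 17/4; row 3: 4/(4/5) = 5. Minimum is 17/4 at row 2 (u2 leaves); pivot element 4.
Divide row 2 by 4; eliminate column x4 from the other rows.
Row 1 update in column x1: 9/5 − (3/5)·(1/2) = 3/2.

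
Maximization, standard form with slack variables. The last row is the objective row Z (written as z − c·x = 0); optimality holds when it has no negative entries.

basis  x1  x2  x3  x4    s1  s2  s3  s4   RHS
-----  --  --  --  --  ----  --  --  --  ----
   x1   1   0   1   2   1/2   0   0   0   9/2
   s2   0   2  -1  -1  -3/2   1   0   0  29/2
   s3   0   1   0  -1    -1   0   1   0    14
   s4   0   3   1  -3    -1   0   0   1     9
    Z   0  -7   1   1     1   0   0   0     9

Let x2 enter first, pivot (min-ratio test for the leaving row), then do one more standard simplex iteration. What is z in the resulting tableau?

87/2

Ratio test on column x2 — row 1: entry 0 ≤ 0; row 2: (29/2)/2 = 29/4; row 3: 14/1 = 14; row 4: 9/3 = 3. Minimum is 3 at row 4 (s4 leaves); pivot element 3.
Pivot on row 4; the Z-row RHS becomes 9 − (-7)·3 = 30.
Next entering variable (most negative Z-row entry -6): x4.
Ratio test on column x4 — row 1: (9/2)/2 = 9/4; row 2: (17/2)/1 = 17/2; row 3: entry 0 ≤ 0; row 4: entry -1 ≤ 0. Minimum is 9/4 at row 1 (x1 leaves); pivot element 2.
After the second pivot the Z-row RHS is 30 − (-6)·(9/4) = 87/2.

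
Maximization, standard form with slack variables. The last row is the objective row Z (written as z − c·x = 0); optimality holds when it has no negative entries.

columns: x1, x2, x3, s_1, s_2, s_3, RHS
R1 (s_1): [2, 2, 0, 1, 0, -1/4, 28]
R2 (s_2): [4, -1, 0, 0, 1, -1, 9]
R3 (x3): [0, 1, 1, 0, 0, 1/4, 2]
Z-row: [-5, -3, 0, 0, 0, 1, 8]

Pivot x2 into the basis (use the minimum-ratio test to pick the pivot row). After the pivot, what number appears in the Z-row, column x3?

Ratio test on column x2 — row 1: 28/2 = 14; row 2: entry -1 ≤ 0; row 3: 2/1 = 2. Minimum is 2 at row 3 (x3 leaves); pivot element 1.
Divide row 3 by 1; eliminate column x2 from the other rows.
Z-row update in column x3: 0 − (-3)·1 = 3.

3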